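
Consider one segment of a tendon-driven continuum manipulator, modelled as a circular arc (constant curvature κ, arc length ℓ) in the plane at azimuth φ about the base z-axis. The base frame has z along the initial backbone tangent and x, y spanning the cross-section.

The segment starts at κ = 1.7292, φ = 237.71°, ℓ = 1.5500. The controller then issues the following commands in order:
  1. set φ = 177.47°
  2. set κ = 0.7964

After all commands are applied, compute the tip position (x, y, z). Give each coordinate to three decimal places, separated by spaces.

initial: κ=1.7292, φ=237.71°, ℓ=1.5500
cmd 1: set φ=177.47° → (κ,φ,ℓ)=(1.7292,177.47°,1.5500) → tip=(-1.0951,0.0484,0.2574)
cmd 2: set κ=0.7964 → (κ,φ,ℓ)=(0.7964,177.47°,1.5500) → tip=(-0.8404,0.0371,1.1853)

-0.840 0.037 1.185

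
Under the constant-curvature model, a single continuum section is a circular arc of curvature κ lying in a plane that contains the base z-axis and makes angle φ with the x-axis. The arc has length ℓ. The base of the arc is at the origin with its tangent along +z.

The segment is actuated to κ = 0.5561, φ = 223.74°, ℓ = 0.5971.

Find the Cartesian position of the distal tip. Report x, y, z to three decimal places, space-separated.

θ = κ·ℓ = 0.5561 × 0.5971 = 0.33205 rad
ρ = (1 − cos θ)/κ = (1 − 0.94538)/0.5561 = 0.09823
z = sin θ / κ = 0.32598/0.5561 = 0.58619
x = ρ cos φ = 0.09823 × cos(223.74°) = -0.07097
y = ρ sin φ = 0.09823 × sin(223.74°) = -0.06791

-0.071 -0.068 0.586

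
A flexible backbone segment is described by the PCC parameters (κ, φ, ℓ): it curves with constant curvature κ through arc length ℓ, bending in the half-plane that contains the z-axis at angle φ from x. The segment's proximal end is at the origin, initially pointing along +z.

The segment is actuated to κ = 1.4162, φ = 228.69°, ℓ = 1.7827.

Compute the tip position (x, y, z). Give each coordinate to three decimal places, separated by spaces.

-0.846 -0.963 0.409

θ = κ·ℓ = 1.4162 × 1.7827 = 2.52466 rad
ρ = (1 − cos θ)/κ = (1 − -0.81566)/1.4162 = 1.28206
z = sin θ / κ = 0.57854/1.4162 = 0.40851
x = ρ cos φ = 1.28206 × cos(228.69°) = -0.84633
y = ρ sin φ = 1.28206 × sin(228.69°) = -0.96302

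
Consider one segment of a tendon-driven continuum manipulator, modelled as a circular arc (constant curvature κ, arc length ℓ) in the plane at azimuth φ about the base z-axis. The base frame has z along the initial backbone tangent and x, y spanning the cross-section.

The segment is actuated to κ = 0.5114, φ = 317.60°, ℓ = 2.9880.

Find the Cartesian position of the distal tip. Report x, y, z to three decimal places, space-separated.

θ = κ·ℓ = 0.5114 × 2.9880 = 1.52806 rad
ρ = (1 − cos θ)/κ = (1 − 0.04272)/0.5114 = 1.87188
z = sin θ / κ = 0.99909/0.5114 = 1.95363
x = ρ cos φ = 1.87188 × cos(317.60°) = 1.38230
y = ρ sin φ = 1.87188 × sin(317.60°) = -1.26221

1.382 -1.262 1.954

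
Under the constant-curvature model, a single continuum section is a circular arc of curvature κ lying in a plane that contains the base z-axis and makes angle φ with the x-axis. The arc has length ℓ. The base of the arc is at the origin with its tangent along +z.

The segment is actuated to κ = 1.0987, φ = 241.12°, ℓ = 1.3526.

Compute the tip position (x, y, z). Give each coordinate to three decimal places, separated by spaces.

θ = κ·ℓ = 1.0987 × 1.3526 = 1.48610 rad
ρ = (1 − cos θ)/κ = (1 − 0.08459)/1.0987 = 0.83317
z = sin θ / κ = 0.99642/1.0987 = 0.90690
x = ρ cos φ = 0.83317 × cos(241.12°) = -0.40240
y = ρ sin φ = 0.83317 × sin(241.12°) = -0.72955

-0.402 -0.730 0.907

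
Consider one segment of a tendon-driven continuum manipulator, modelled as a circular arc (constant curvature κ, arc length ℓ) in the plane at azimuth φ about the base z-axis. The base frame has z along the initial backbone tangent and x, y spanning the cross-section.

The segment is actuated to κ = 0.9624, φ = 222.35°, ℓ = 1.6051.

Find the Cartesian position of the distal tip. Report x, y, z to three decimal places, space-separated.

-0.748 -0.682 1.039

θ = κ·ℓ = 0.9624 × 1.6051 = 1.54475 rad
ρ = (1 − cos θ)/κ = (1 − 0.02605)/0.9624 = 1.01201
z = sin θ / κ = 0.99966/0.9624 = 1.03872
x = ρ cos φ = 1.01201 × cos(222.35°) = -0.74792
y = ρ sin φ = 1.01201 × sin(222.35°) = -0.68175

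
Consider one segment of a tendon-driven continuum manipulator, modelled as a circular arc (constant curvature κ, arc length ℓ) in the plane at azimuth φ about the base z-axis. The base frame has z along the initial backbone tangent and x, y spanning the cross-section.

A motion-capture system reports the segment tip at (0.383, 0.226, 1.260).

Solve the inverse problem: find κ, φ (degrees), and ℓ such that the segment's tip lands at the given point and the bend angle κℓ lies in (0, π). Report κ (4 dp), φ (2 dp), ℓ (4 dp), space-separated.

0.4982 30.54 1.3622

ρ = √(x²+y²) = √(0.383² + 0.226²) = 0.44471
φ = atan2(y, x) mod 360° = atan2(0.226, 0.383) = 30.5439°
|p|² = ρ² + z² = 0.44471² + 1.260² = 1.78537
κ = 2ρ / |p|² = 2×0.44471 / 1.78537 = 0.49817
θ = 2·atan2(ρ, z) = 2·atan2(0.44471, 1.260) = 0.67859 rad
ℓ = θ/κ = 0.67859/0.49817 = 1.36216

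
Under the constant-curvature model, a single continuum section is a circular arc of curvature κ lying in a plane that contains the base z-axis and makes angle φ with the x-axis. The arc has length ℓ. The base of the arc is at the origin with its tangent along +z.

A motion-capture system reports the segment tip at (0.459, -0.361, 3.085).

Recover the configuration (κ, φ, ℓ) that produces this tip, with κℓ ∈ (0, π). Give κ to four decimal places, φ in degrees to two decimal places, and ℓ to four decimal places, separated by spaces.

ρ = √(x²+y²) = √(0.459² + -0.361²) = 0.58395
φ = atan2(y, x) mod 360° = atan2(-0.361, 0.459) = 321.8152°
|p|² = ρ² + z² = 0.58395² + 3.085² = 9.85823
κ = 2ρ / |p|² = 2×0.58395 / 9.85823 = 0.11847
θ = 2·atan2(ρ, z) = 2·atan2(0.58395, 3.085) = 0.37415 rad
ℓ = θ/κ = 0.37415/0.11847 = 3.15817

0.1185 321.82 3.1582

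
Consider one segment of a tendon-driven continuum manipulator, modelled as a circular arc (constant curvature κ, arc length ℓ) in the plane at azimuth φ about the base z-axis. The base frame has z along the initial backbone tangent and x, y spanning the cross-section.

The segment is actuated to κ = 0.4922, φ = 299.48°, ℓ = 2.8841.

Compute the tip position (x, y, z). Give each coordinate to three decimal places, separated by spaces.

θ = κ·ℓ = 0.4922 × 2.8841 = 1.41955 rad
ρ = (1 − cos θ)/κ = (1 − 0.15067)/0.4922 = 1.72559
z = sin θ / κ = 0.98858/0.4922 = 2.00850
x = ρ cos φ = 1.72559 × cos(299.48°) = 0.84920
y = ρ sin φ = 1.72559 × sin(299.48°) = -1.50217

0.849 -1.502 2.009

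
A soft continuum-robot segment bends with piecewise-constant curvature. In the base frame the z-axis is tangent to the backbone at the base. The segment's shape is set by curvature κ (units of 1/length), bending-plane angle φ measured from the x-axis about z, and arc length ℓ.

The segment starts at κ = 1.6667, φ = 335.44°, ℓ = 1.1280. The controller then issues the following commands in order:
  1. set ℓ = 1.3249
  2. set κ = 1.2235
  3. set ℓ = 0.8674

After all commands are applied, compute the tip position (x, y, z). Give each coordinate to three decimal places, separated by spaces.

0.381 -0.174 0.714

initial: κ=1.6667, φ=335.44°, ℓ=1.1280
cmd 1: set ℓ=1.3249 → (κ,φ,ℓ)=(1.6667,335.44°,1.3249) → tip=(0.8705,-0.3978,0.4822)
cmd 2: set κ=1.2235 → (κ,φ,ℓ)=(1.2235,335.44°,1.3249) → tip=(0.7807,-0.3568,0.8163)
cmd 3: set ℓ=0.8674 → (κ,φ,ℓ)=(1.2235,335.44°,0.8674) → tip=(0.3808,-0.1740,0.7135)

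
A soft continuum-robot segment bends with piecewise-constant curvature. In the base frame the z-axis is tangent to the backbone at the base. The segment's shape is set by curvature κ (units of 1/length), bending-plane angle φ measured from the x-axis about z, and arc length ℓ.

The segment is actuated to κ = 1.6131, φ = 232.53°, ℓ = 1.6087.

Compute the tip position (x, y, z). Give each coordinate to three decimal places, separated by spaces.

θ = κ·ℓ = 1.6131 × 1.6087 = 2.59499 rad
ρ = (1 − cos θ)/κ = (1 − -0.85430)/1.6131 = 1.14952
z = sin θ / κ = 0.51978/1.6131 = 0.32223
x = ρ cos φ = 1.14952 × cos(232.53°) = -0.69931
y = ρ sin φ = 1.14952 × sin(232.53°) = -0.91235

-0.699 -0.912 0.322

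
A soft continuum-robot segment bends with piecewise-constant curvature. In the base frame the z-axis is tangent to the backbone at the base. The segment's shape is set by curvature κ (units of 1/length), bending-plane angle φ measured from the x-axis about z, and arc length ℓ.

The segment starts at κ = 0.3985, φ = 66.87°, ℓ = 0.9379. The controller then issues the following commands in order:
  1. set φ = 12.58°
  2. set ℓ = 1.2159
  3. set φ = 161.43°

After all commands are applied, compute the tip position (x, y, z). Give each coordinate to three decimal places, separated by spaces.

-0.274 0.092 1.169

initial: κ=0.3985, φ=66.87°, ℓ=0.9379
cmd 1: set φ=12.58° → (κ,φ,ℓ)=(0.3985,12.58°,0.9379) → tip=(0.1691,0.0377,0.9162)
cmd 2: set ℓ=1.2159 → (κ,φ,ℓ)=(0.3985,12.58°,1.2159) → tip=(0.2819,0.0629,1.1689)
cmd 3: set φ=161.43° → (κ,φ,ℓ)=(0.3985,161.43°,1.2159) → tip=(-0.2738,0.0920,1.1689)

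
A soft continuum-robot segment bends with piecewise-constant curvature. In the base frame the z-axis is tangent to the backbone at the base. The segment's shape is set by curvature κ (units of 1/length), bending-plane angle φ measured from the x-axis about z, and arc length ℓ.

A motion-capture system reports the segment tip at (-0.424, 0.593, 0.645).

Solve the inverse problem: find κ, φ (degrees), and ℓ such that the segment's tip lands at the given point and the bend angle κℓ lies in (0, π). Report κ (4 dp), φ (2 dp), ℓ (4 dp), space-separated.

ρ = √(x²+y²) = √(-0.424² + 0.593²) = 0.72899
φ = atan2(y, x) mod 360° = atan2(0.593, -0.424) = 125.5651°
|p|² = ρ² + z² = 0.72899² + 0.645² = 0.94745
κ = 2ρ / |p|² = 2×0.72899 / 0.94745 = 1.53884
θ = 2·atan2(ρ, z) = 2·atan2(0.72899, 0.645) = 1.69290 rad
ℓ = θ/κ = 1.69290/1.53884 = 1.10011

1.5388 125.57 1.1001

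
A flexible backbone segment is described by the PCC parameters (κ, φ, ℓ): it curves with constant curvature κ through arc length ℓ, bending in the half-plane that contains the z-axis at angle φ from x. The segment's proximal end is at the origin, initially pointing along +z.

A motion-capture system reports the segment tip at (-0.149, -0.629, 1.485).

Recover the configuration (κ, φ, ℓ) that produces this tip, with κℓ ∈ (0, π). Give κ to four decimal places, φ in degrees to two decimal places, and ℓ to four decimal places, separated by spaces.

ρ = √(x²+y²) = √(-0.149² + -0.629²) = 0.64641
φ = atan2(y, x) mod 360° = atan2(-0.629, -0.149) = 256.6732°
|p|² = ρ² + z² = 0.64641² + 1.485² = 2.62307
κ = 2ρ / |p|² = 2×0.64641 / 2.62307 = 0.49286
θ = 2·atan2(ρ, z) = 2·atan2(0.64641, 1.485) = 0.82111 rad
ℓ = θ/κ = 0.82111/0.49286 = 1.66600

0.4929 256.67 1.6660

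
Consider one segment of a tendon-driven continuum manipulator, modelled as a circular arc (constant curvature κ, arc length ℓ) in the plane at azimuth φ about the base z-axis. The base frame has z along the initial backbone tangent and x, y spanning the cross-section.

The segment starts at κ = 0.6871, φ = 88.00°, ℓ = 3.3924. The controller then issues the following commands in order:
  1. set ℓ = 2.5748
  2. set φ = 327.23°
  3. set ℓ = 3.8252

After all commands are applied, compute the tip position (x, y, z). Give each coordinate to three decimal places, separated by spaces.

2.290 -1.474 0.715

initial: κ=0.6871, φ=88.00°, ℓ=3.3924
cmd 1: set ℓ=2.5748 → (κ,φ,ℓ)=(0.6871,88.00°,2.5748) → tip=(0.0608,1.7411,1.4269)
cmd 2: set φ=327.23° → (κ,φ,ℓ)=(0.6871,327.23°,2.5748) → tip=(1.4649,-0.9430,1.4269)
cmd 3: set ℓ=3.8252 → (κ,φ,ℓ)=(0.6871,327.23°,3.8252) → tip=(2.2898,-1.4740,0.7147)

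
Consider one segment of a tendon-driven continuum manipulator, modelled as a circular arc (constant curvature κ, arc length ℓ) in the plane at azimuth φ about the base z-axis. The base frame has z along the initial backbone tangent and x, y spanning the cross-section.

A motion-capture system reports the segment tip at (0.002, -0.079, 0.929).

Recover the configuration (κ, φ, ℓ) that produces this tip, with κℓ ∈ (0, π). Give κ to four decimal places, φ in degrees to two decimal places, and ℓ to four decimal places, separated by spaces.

ρ = √(x²+y²) = √(0.002² + -0.079²) = 0.07903
φ = atan2(y, x) mod 360° = atan2(-0.079, 0.002) = 271.4502°
|p|² = ρ² + z² = 0.07903² + 0.929² = 0.86929
κ = 2ρ / |p|² = 2×0.07903 / 0.86929 = 0.18182
θ = 2·atan2(ρ, z) = 2·atan2(0.07903, 0.929) = 0.16972 rad
ℓ = θ/κ = 0.16972/0.18182 = 0.93348

0.1818 271.45 0.9335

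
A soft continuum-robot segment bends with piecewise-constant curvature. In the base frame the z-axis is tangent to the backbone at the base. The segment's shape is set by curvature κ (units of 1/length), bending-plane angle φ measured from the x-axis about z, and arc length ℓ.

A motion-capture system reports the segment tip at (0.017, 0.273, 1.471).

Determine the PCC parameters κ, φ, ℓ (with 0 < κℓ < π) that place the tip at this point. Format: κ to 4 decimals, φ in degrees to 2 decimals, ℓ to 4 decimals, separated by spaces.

ρ = √(x²+y²) = √(0.017² + 0.273²) = 0.27353
φ = atan2(y, x) mod 360° = atan2(0.273, 0.017) = 86.4367°
|p|² = ρ² + z² = 0.27353² + 1.471² = 2.23866
κ = 2ρ / |p|² = 2×0.27353 / 2.23866 = 0.24437
θ = 2·atan2(ρ, z) = 2·atan2(0.27353, 1.471) = 0.36770 rad
ℓ = θ/κ = 0.36770/0.24437 = 1.50468

0.2444 86.44 1.5047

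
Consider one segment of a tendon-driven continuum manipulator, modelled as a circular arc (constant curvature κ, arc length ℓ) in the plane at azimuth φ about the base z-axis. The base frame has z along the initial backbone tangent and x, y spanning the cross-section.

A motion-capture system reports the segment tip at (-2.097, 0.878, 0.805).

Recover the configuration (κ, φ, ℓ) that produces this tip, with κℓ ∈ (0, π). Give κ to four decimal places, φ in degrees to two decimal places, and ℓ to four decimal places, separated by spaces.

ρ = √(x²+y²) = √(-2.097² + 0.878²) = 2.27339
φ = atan2(y, x) mod 360° = atan2(0.878, -2.097) = 157.2813°
|p|² = ρ² + z² = 2.27339² + 0.805² = 5.81632
κ = 2ρ / |p|² = 2×2.27339 / 5.81632 = 0.78173
θ = 2·atan2(ρ, z) = 2·atan2(2.27339, 0.805) = 2.46095 rad
ℓ = θ/κ = 2.46095/0.78173 = 3.14809

0.7817 157.28 3.1481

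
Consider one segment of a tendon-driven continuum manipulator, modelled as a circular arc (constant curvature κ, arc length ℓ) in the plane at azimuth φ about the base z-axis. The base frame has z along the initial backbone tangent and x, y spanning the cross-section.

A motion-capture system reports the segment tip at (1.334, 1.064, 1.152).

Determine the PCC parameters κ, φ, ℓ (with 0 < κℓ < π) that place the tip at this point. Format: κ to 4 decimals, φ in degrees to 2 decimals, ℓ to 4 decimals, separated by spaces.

0.8051 38.58 2.4269

ρ = √(x²+y²) = √(1.334² + 1.064²) = 1.70636
φ = atan2(y, x) mod 360° = atan2(1.064, 1.334) = 38.5759°
|p|² = ρ² + z² = 1.70636² + 1.152² = 4.23876
κ = 2ρ / |p|² = 2×1.70636 / 4.23876 = 0.80512
θ = 2·atan2(ρ, z) = 2·atan2(1.70636, 1.152) = 1.95392 rad
ℓ = θ/κ = 1.95392/0.80512 = 2.42687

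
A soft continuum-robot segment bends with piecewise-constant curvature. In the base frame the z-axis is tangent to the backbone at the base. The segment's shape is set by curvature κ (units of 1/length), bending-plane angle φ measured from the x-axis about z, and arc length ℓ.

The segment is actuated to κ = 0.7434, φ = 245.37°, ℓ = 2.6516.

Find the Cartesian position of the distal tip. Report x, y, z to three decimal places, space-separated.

θ = κ·ℓ = 0.7434 × 2.6516 = 1.97120 rad
ρ = (1 − cos θ)/κ = (1 − -0.38979)/0.7434 = 1.86950
z = sin θ / κ = 0.92090/0.7434 = 1.23877
x = ρ cos φ = 1.86950 × cos(245.37°) = -0.77913
y = ρ sin φ = 1.86950 × sin(245.37°) = -1.69941

-0.779 -1.699 1.239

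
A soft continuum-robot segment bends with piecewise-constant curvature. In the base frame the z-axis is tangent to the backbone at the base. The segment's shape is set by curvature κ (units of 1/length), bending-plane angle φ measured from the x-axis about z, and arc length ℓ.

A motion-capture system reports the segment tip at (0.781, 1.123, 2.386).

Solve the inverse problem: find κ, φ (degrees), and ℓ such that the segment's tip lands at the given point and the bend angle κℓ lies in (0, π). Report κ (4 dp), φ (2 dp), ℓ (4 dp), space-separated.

ρ = √(x²+y²) = √(0.781² + 1.123²) = 1.36788
φ = atan2(y, x) mod 360° = atan2(1.123, 0.781) = 55.1830°
|p|² = ρ² + z² = 1.36788² + 2.386² = 7.56409
κ = 2ρ / |p|² = 2×1.36788 / 7.56409 = 0.36168
θ = 2·atan2(ρ, z) = 2·atan2(1.36788, 2.386) = 1.04110 rad
ℓ = θ/κ = 1.04110/0.36168 = 2.87854

0.3617 55.18 2.8785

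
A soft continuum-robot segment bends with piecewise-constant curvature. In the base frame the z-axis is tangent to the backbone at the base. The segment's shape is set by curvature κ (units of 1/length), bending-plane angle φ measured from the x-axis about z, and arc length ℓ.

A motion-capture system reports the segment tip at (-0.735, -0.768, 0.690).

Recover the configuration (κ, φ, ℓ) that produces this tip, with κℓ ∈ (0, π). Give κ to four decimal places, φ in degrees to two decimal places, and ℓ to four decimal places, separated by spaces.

1.3237 226.26 1.5034

ρ = √(x²+y²) = √(-0.735² + -0.768²) = 1.06304
φ = atan2(y, x) mod 360° = atan2(-0.768, -0.735) = 226.2578°
|p|² = ρ² + z² = 1.06304² + 0.690² = 1.60615
κ = 2ρ / |p|² = 2×1.06304 / 1.60615 = 1.32371
θ = 2·atan2(ρ, z) = 2·atan2(1.06304, 0.690) = 1.99013 rad
ℓ = θ/κ = 1.99013/1.32371 = 1.50345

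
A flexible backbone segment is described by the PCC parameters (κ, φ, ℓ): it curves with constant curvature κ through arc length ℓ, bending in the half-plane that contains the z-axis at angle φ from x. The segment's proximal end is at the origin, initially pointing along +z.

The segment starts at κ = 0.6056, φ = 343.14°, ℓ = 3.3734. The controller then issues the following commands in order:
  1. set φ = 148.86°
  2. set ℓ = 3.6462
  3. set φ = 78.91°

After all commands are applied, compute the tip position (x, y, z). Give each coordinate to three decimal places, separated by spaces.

initial: κ=0.6056, φ=343.14°, ℓ=3.3734
cmd 1: set φ=148.86° → (κ,φ,ℓ)=(0.6056,148.86°,3.3734) → tip=(-2.0561,1.2423,1.4706)
cmd 2: set ℓ=3.6462 → (κ,φ,ℓ)=(0.6056,148.86°,3.6462) → tip=(-2.2543,1.3620,1.3271)
cmd 3: set φ=78.91° → (κ,φ,ℓ)=(0.6056,78.91°,3.6462) → tip=(0.5066,2.5847,1.3271)

0.507 2.585 1.327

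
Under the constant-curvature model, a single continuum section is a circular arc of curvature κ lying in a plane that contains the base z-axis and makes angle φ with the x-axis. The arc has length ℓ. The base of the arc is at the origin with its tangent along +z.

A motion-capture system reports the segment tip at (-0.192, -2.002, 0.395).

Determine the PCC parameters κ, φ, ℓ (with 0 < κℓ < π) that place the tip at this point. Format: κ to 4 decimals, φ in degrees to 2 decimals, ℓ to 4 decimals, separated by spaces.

0.9575 264.52 2.8759

ρ = √(x²+y²) = √(-0.192² + -2.002²) = 2.01119
φ = atan2(y, x) mod 360° = atan2(-2.002, -0.192) = 264.5219°
|p|² = ρ² + z² = 2.01119² + 0.395² = 4.20089
κ = 2ρ / |p|² = 2×2.01119 / 4.20089 = 0.95750
θ = 2·atan2(ρ, z) = 2·atan2(2.01119, 0.395) = 2.75373 rad
ℓ = θ/κ = 2.75373/0.95750 = 2.87594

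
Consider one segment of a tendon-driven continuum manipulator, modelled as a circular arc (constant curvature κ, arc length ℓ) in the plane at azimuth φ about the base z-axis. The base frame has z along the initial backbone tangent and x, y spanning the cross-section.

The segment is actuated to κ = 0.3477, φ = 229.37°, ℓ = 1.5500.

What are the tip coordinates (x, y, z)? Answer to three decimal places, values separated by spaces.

-0.265 -0.309 1.476

θ = κ·ℓ = 0.3477 × 1.5500 = 0.53894 rad
ρ = (1 − cos θ)/κ = (1 − 0.85826)/0.3477 = 0.40766
z = sin θ / κ = 0.51322/0.3477 = 1.47605
x = ρ cos φ = 0.40766 × cos(229.37°) = -0.26546
y = ρ sin φ = 0.40766 × sin(229.37°) = -0.30939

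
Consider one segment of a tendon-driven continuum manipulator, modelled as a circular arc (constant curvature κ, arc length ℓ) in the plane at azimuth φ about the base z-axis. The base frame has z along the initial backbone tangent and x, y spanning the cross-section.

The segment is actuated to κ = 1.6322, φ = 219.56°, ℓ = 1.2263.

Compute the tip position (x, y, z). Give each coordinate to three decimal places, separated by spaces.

θ = κ·ℓ = 1.6322 × 1.2263 = 2.00157 rad
ρ = (1 − cos θ)/κ = (1 − -0.41757)/1.6322 = 0.86850
z = sin θ / κ = 0.90864/1.6322 = 0.55670
x = ρ cos φ = 0.86850 × cos(219.56°) = -0.66958
y = ρ sin φ = 0.86850 × sin(219.56°) = -0.55314

-0.670 -0.553 0.557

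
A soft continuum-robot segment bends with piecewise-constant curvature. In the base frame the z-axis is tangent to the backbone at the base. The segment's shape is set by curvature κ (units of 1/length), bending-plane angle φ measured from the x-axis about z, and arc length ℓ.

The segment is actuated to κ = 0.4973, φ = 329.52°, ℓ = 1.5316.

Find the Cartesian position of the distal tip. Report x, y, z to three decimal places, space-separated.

0.479 -0.282 1.388

θ = κ·ℓ = 0.4973 × 1.5316 = 0.76166 rad
ρ = (1 − cos θ)/κ = (1 − 0.72369)/0.4973 = 0.55562
z = sin θ / κ = 0.69013/0.4973 = 1.38775
x = ρ cos φ = 0.55562 × cos(329.52°) = 0.47884
y = ρ sin φ = 0.55562 × sin(329.52°) = -0.28183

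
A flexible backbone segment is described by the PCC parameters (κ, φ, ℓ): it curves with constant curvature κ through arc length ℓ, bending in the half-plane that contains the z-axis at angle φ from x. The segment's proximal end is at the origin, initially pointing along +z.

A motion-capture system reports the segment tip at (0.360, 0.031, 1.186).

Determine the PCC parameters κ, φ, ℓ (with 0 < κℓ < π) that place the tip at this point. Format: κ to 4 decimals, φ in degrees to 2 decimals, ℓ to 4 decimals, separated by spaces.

0.4701 4.92 1.2581

ρ = √(x²+y²) = √(0.360² + 0.031²) = 0.36133
φ = atan2(y, x) mod 360° = atan2(0.031, 0.360) = 4.9217°
|p|² = ρ² + z² = 0.36133² + 1.186² = 1.53716
κ = 2ρ / |p|² = 2×0.36133 / 1.53716 = 0.47013
θ = 2·atan2(ρ, z) = 2·atan2(0.36133, 1.186) = 0.59146 rad
ℓ = θ/κ = 0.59146/0.47013 = 1.25808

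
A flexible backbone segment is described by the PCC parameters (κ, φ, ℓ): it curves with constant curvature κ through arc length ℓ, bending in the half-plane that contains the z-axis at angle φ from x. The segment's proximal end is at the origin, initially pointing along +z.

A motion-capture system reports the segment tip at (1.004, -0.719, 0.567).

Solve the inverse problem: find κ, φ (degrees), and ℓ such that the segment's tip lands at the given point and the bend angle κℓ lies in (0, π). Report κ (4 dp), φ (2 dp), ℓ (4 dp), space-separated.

ρ = √(x²+y²) = √(1.004² + -0.719²) = 1.23490
φ = atan2(y, x) mod 360° = atan2(-0.719, 1.004) = 324.3922°
|p|² = ρ² + z² = 1.23490² + 0.567² = 1.84647
κ = 2ρ / |p|² = 2×1.23490 / 1.84647 = 1.33758
θ = 2·atan2(ρ, z) = 2·atan2(1.23490, 0.567) = 2.28072 rad
ℓ = θ/κ = 2.28072/1.33758 = 1.70511

1.3376 324.39 1.7051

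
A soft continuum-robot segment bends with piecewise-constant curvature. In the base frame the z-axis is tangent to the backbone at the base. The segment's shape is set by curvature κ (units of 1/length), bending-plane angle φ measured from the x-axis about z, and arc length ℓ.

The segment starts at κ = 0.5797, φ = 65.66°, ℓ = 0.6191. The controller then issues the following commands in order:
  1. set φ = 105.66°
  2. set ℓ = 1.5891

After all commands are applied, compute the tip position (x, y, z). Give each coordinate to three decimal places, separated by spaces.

-0.184 0.656 1.374

initial: κ=0.5797, φ=65.66°, ℓ=0.6191
cmd 1: set φ=105.66° → (κ,φ,ℓ)=(0.5797,105.66°,0.6191) → tip=(-0.0297,0.1058,0.6059)
cmd 2: set ℓ=1.5891 → (κ,φ,ℓ)=(0.5797,105.66°,1.5891) → tip=(-0.1840,0.6563,1.3737)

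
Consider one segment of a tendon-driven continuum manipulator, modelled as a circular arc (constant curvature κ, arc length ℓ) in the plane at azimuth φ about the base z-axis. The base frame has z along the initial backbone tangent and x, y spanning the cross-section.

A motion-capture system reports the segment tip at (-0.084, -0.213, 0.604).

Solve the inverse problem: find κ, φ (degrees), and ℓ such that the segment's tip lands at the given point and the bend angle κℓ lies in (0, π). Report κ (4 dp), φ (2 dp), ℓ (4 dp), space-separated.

ρ = √(x²+y²) = √(-0.084² + -0.213²) = 0.22897
φ = atan2(y, x) mod 360° = atan2(-0.213, -0.084) = 248.4774°
|p|² = ρ² + z² = 0.22897² + 0.604² = 0.41724
κ = 2ρ / |p|² = 2×0.22897 / 0.41724 = 1.09752
θ = 2·atan2(ρ, z) = 2·atan2(0.22897, 0.604) = 0.72469 rad
ℓ = θ/κ = 0.72469/1.09752 = 0.66030

1.0975 248.48 0.6603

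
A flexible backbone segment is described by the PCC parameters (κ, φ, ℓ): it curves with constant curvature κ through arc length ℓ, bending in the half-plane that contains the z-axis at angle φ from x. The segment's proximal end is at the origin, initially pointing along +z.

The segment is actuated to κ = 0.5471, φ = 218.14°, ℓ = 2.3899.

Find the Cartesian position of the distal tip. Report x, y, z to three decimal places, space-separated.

θ = κ·ℓ = 0.5471 × 2.3899 = 1.30751 rad
ρ = (1 − cos θ)/κ = (1 − 0.26025)/0.5471 = 1.35213
z = sin θ / κ = 0.96554/0.5471 = 1.76483
x = ρ cos φ = 1.35213 × cos(218.14°) = -1.06345
y = ρ sin φ = 1.35213 × sin(218.14°) = -0.83505

-1.063 -0.835 1.765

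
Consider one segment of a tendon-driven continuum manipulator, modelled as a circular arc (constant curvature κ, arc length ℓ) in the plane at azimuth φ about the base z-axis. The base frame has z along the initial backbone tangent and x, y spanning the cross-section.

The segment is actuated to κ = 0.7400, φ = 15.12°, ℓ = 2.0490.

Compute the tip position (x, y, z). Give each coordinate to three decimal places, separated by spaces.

1.233 0.333 1.349

θ = κ·ℓ = 0.7400 × 2.0490 = 1.51626 rad
ρ = (1 − cos θ)/κ = (1 − 0.05451)/0.7400 = 1.27769
z = sin θ / κ = 0.99851/0.7400 = 1.34934
x = ρ cos φ = 1.27769 × cos(15.12°) = 1.23346
y = ρ sin φ = 1.27769 × sin(15.12°) = 0.33327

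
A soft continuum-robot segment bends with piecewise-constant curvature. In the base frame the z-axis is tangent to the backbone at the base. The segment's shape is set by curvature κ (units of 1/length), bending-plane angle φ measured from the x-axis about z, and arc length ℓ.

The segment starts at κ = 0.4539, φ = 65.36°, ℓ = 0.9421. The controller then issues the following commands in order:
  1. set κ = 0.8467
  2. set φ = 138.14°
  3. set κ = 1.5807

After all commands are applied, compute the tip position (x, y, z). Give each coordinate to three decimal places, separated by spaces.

-0.433 0.388 0.631

initial: κ=0.4539, φ=65.36°, ℓ=0.9421
cmd 1: set κ=0.8467 → (κ,φ,ℓ)=(0.8467,65.36°,0.9421) → tip=(0.1485,0.3238,0.8453)
cmd 2: set φ=138.14° → (κ,φ,ℓ)=(0.8467,138.14°,0.9421) → tip=(-0.2653,0.2377,0.8453)
cmd 3: set κ=1.5807 → (κ,φ,ℓ)=(1.5807,138.14°,0.9421) → tip=(-0.4328,0.3877,0.6305)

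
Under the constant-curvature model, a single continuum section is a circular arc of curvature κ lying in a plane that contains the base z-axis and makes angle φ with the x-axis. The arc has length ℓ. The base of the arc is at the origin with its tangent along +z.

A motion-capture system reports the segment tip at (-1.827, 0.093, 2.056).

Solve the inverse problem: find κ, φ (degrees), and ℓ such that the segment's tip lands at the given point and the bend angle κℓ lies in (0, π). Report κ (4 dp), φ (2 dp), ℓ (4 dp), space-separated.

ρ = √(x²+y²) = √(-1.827² + 0.093²) = 1.82937
φ = atan2(y, x) mod 360° = atan2(0.093, -1.827) = 177.0860°
|p|² = ρ² + z² = 1.82937² + 2.056² = 7.57371
κ = 2ρ / |p|² = 2×1.82937 / 7.57371 = 0.48308
θ = 2·atan2(ρ, z) = 2·atan2(1.82937, 2.056) = 1.45427 rad
ℓ = θ/κ = 1.45427/0.48308 = 3.01039

0.4831 177.09 3.0104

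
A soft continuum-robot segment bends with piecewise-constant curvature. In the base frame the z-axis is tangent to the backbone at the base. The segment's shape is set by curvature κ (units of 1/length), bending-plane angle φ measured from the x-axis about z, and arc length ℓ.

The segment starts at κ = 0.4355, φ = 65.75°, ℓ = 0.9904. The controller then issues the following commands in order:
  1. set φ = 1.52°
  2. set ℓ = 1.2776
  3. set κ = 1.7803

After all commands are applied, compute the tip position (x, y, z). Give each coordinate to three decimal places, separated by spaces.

initial: κ=0.4355, φ=65.75°, ℓ=0.9904
cmd 1: set φ=1.52° → (κ,φ,ℓ)=(0.4355,1.52°,0.9904) → tip=(0.2102,0.0056,0.9600)
cmd 2: set ℓ=1.2776 → (κ,φ,ℓ)=(0.4355,1.52°,1.2776) → tip=(0.3462,0.0092,1.2127)
cmd 3: set κ=1.7803 → (κ,φ,ℓ)=(1.7803,1.52°,1.2776) → tip=(0.9248,0.0245,0.4283)

0.925 0.025 0.428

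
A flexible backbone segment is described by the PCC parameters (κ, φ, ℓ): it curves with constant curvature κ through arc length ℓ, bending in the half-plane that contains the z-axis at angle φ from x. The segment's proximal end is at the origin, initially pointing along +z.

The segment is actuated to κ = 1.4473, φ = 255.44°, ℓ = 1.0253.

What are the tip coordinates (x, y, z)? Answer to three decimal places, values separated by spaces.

θ = κ·ℓ = 1.4473 × 1.0253 = 1.48392 rad
ρ = (1 − cos θ)/κ = (1 − 0.08677)/1.4473 = 0.63099
z = sin θ / κ = 0.99623/1.4473 = 0.68834
x = ρ cos φ = 0.63099 × cos(255.44°) = -0.15863
y = ρ sin φ = 0.63099 × sin(255.44°) = -0.61072

-0.159 -0.611 0.688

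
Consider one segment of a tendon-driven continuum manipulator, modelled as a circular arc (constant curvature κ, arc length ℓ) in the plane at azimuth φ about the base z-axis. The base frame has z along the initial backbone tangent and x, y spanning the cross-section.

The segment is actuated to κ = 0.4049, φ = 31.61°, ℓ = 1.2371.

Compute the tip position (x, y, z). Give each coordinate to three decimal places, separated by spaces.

θ = κ·ℓ = 0.4049 × 1.2371 = 0.50090 rad
ρ = (1 − cos θ)/κ = (1 − 0.87715)/0.4049 = 0.30341
z = sin θ / κ = 0.48022/0.4049 = 1.18601
x = ρ cos φ = 0.30341 × cos(31.61°) = 0.25839
y = ρ sin φ = 0.30341 × sin(31.61°) = 0.15903

0.258 0.159 1.186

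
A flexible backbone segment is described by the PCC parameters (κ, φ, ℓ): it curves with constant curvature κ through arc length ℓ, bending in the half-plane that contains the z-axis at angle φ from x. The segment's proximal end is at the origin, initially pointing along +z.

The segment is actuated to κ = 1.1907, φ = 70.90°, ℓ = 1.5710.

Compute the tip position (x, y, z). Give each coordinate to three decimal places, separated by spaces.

0.356 1.028 0.802

θ = κ·ℓ = 1.1907 × 1.5710 = 1.87059 rad
ρ = (1 − cos θ)/κ = (1 − -0.29532)/1.1907 = 1.08787
z = sin θ / κ = 0.95540/1.1907 = 0.80238
x = ρ cos φ = 1.08787 × cos(70.90°) = 0.35597
y = ρ sin φ = 1.08787 × sin(70.90°) = 1.02798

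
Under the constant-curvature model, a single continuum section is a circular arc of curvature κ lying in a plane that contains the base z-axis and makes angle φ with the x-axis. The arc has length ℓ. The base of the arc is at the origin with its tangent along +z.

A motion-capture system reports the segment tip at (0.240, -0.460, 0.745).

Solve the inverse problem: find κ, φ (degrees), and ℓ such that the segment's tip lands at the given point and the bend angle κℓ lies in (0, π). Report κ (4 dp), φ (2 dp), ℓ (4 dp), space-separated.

1.2590 297.55 0.9664

ρ = √(x²+y²) = √(0.240² + -0.460²) = 0.51884
φ = atan2(y, x) mod 360° = atan2(-0.460, 0.240) = 297.5528°
|p|² = ρ² + z² = 0.51884² + 0.745² = 0.82422
κ = 2ρ / |p|² = 2×0.51884 / 0.82422 = 1.25899
θ = 2·atan2(ρ, z) = 2·atan2(0.51884, 0.745) = 1.21666 rad
ℓ = θ/κ = 1.21666/1.25899 = 0.96638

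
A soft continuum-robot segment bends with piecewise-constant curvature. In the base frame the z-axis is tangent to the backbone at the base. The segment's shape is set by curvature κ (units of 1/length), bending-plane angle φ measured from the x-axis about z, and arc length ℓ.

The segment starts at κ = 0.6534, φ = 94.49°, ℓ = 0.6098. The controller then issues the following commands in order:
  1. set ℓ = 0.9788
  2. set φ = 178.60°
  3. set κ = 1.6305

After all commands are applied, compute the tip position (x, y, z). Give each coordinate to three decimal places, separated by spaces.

initial: κ=0.6534, φ=94.49°, ℓ=0.6098
cmd 1: set ℓ=0.9788 → (κ,φ,ℓ)=(0.6534,94.49°,0.9788) → tip=(-0.0237,0.3015,0.9134)
cmd 2: set φ=178.60° → (κ,φ,ℓ)=(0.6534,178.60°,0.9788) → tip=(-0.3024,0.0074,0.9134)
cmd 3: set κ=1.6305 → (κ,φ,ℓ)=(1.6305,178.60°,0.9788) → tip=(-0.6285,0.0154,0.6131)

-0.629 0.015 0.613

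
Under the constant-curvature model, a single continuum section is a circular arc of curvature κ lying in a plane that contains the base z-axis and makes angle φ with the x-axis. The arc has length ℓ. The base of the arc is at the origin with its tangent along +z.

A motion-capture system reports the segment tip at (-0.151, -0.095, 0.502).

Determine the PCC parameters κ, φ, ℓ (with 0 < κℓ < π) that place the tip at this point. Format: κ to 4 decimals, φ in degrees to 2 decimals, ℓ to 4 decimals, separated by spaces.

ρ = √(x²+y²) = √(-0.151² + -0.095²) = 0.17840
φ = atan2(y, x) mod 360° = atan2(-0.095, -0.151) = 212.1756°
|p|² = ρ² + z² = 0.17840² + 0.502² = 0.28383
κ = 2ρ / |p|² = 2×0.17840 / 0.28383 = 1.25708
θ = 2·atan2(ρ, z) = 2·atan2(0.17840, 0.502) = 0.68291 rad
ℓ = θ/κ = 0.68291/1.25708 = 0.54325

1.2571 212.18 0.5433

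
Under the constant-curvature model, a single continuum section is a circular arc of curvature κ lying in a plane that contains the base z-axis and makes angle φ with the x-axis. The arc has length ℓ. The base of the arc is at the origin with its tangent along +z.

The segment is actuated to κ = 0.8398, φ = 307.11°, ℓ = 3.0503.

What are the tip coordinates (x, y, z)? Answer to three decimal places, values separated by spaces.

1.319 -1.744 0.653

θ = κ·ℓ = 0.8398 × 3.0503 = 2.56164 rad
ρ = (1 − cos θ)/κ = (1 − -0.83649)/0.8398 = 2.18682
z = sin θ / κ = 0.54798/0.8398 = 0.65252
x = ρ cos φ = 2.18682 × cos(307.11°) = 1.31941
y = ρ sin φ = 2.18682 × sin(307.11°) = -1.74394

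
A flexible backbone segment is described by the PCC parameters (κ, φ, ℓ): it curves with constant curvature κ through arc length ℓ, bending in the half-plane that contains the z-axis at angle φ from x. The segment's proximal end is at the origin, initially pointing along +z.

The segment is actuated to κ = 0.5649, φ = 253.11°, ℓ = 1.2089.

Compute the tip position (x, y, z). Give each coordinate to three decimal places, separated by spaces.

-0.115 -0.380 1.117

θ = κ·ℓ = 0.5649 × 1.2089 = 0.68291 rad
ρ = (1 − cos θ)/κ = (1 − 0.77574)/0.5649 = 0.39699
z = sin θ / κ = 0.63105/0.5649 = 1.11710
x = ρ cos φ = 0.39699 × cos(253.11°) = -0.11534
y = ρ sin φ = 0.39699 × sin(253.11°) = -0.37986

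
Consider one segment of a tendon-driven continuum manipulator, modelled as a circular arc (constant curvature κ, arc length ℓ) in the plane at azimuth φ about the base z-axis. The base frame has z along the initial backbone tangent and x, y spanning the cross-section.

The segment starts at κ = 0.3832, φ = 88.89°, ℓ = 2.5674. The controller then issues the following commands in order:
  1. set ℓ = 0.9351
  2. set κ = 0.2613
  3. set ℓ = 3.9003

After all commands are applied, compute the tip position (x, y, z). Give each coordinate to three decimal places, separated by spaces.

initial: κ=0.3832, φ=88.89°, ℓ=2.5674
cmd 1: set ℓ=0.9351 → (κ,φ,ℓ)=(0.3832,88.89°,0.9351) → tip=(0.0032,0.1657,0.9152)
cmd 2: set κ=0.2613 → (κ,φ,ℓ)=(0.2613,88.89°,0.9351) → tip=(0.0022,0.1137,0.9258)
cmd 3: set ℓ=3.9003 → (κ,φ,ℓ)=(0.2613,88.89°,3.9003) → tip=(0.0353,1.8210,3.2593)

0.035 1.821 3.259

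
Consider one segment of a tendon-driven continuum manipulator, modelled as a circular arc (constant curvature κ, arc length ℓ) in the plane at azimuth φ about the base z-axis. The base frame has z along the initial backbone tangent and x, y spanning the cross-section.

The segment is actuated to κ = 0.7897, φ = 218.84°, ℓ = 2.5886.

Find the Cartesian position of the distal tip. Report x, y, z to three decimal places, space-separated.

-1.436 -1.156 1.127

θ = κ·ℓ = 0.7897 × 2.5886 = 2.04422 rad
ρ = (1 − cos θ)/κ = (1 − -0.45593)/0.7897 = 1.84365
z = sin θ / κ = 0.89001/0.7897 = 1.12703
x = ρ cos φ = 1.84365 × cos(218.84°) = -1.43602
y = ρ sin φ = 1.84365 × sin(218.84°) = -1.15624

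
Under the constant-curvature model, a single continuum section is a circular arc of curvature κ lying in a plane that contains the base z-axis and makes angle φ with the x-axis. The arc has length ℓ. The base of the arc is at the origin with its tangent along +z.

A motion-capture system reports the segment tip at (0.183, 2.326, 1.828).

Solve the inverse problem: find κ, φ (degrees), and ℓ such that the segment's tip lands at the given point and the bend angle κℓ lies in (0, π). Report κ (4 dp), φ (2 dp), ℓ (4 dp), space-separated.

0.5312 85.50 3.4122

ρ = √(x²+y²) = √(0.183² + 2.326²) = 2.33319
φ = atan2(y, x) mod 360° = atan2(2.326, 0.183) = 85.5015°
|p|² = ρ² + z² = 2.33319² + 1.828² = 8.78535
κ = 2ρ / |p|² = 2×2.33319 / 8.78535 = 0.53115
θ = 2·atan2(ρ, z) = 2·atan2(2.33319, 1.828) = 1.81242 rad
ℓ = θ/κ = 1.81242/0.53115 = 3.41224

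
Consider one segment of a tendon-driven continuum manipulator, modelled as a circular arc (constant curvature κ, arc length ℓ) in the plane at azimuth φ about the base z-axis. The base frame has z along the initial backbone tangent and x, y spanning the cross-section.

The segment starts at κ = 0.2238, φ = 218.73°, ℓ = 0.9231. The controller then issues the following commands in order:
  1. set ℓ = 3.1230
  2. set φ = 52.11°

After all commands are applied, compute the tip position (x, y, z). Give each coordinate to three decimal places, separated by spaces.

initial: κ=0.2238, φ=218.73°, ℓ=0.9231
cmd 1: set ℓ=3.1230 → (κ,φ,ℓ)=(0.2238,218.73°,3.1230) → tip=(-0.8173,-0.6555,2.8749)
cmd 2: set φ=52.11° → (κ,φ,ℓ)=(0.2238,52.11°,3.1230) → tip=(0.6434,0.8268,2.8749)

0.643 0.827 2.875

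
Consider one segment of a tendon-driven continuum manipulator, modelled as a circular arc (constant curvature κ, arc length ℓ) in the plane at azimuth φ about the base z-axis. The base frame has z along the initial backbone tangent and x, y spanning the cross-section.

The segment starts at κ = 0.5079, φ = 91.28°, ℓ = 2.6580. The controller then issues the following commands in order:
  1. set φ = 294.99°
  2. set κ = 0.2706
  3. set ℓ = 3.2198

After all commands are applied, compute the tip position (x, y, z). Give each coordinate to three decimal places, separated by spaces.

0.556 -1.193 2.828

initial: κ=0.5079, φ=91.28°, ℓ=2.6580
cmd 1: set φ=294.99° → (κ,φ,ℓ)=(0.5079,294.99°,2.6580) → tip=(0.6496,-1.3937,1.9211)
cmd 2: set κ=0.2706 → (κ,φ,ℓ)=(0.2706,294.99°,2.6580) → tip=(0.3867,-0.8297,2.4347)
cmd 3: set ℓ=3.2198 → (κ,φ,ℓ)=(0.2706,294.99°,3.2198) → tip=(0.5560,-1.1929,2.8276)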